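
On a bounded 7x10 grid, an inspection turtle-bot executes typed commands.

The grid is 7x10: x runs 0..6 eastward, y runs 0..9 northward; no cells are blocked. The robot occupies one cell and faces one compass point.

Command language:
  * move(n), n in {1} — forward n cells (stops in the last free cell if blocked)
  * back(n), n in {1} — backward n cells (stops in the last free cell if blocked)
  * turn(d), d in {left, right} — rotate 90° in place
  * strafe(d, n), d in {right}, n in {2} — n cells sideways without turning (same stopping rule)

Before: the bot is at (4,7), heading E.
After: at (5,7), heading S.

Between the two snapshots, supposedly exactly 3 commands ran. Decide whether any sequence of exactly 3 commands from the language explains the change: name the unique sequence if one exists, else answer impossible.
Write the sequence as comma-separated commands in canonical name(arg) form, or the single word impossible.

impossible

every 3-command combo misses the target.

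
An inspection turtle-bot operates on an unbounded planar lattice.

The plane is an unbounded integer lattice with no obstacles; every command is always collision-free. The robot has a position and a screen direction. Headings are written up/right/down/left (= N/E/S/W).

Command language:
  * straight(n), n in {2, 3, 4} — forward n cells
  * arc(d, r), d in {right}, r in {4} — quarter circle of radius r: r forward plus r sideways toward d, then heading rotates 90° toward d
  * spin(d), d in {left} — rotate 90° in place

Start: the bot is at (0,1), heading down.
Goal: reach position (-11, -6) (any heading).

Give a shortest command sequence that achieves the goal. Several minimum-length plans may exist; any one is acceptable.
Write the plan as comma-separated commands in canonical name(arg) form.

initial: at (0,1), heading down
[1] after straight(3): at (0,-2), heading down
[2] after arc(right, 4): at (-4,-6), heading left
[3] after straight(4): at (-8,-6), heading left
[4] after straight(3): at (-11,-6), heading left
no 3-step plan works, so 4 is optimal.

straight(3), arc(right, 4), straight(4), straight(3)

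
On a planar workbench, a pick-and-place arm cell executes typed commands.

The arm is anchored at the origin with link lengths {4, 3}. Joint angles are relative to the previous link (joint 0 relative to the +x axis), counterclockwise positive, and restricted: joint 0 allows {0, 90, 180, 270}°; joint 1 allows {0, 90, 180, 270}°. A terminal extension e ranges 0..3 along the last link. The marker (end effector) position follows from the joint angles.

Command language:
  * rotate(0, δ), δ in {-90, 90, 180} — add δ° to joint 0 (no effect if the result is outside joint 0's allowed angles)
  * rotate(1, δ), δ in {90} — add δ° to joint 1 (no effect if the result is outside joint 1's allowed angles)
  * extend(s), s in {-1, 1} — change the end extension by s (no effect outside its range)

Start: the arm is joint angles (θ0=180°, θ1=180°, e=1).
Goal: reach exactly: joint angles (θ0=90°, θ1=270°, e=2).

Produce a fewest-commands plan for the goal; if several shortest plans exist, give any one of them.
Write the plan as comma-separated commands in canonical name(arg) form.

rotate(1, 90), extend(1), rotate(0, -90)

initial: joint angles (θ0=180°, θ1=180°, e=1)
1. rotate(1, 90) → joint angles (θ0=180°, θ1=270°, e=1)
2. extend(1) → joint angles (θ0=180°, θ1=270°, e=2)
3. rotate(0, -90) → joint angles (θ0=90°, θ1=270°, e=2)
nothing shorter than 3 reaches the goal.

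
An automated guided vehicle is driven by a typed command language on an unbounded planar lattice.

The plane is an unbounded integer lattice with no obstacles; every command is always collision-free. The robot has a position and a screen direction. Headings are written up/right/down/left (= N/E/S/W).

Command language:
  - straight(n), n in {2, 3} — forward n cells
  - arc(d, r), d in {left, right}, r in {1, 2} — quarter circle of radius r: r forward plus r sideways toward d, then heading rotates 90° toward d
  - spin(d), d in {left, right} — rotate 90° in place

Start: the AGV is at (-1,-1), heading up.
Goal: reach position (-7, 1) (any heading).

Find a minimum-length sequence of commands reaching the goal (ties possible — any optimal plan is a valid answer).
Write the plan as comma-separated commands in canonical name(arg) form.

t0: at (-1,-1), heading up
[1] after arc(left, 2): at (-3,1), heading left
[2] after straight(2): at (-5,1), heading left
[3] after straight(2): at (-7,1), heading left
nothing shorter than 3 reaches the goal.

arc(left, 2), straight(2), straight(2)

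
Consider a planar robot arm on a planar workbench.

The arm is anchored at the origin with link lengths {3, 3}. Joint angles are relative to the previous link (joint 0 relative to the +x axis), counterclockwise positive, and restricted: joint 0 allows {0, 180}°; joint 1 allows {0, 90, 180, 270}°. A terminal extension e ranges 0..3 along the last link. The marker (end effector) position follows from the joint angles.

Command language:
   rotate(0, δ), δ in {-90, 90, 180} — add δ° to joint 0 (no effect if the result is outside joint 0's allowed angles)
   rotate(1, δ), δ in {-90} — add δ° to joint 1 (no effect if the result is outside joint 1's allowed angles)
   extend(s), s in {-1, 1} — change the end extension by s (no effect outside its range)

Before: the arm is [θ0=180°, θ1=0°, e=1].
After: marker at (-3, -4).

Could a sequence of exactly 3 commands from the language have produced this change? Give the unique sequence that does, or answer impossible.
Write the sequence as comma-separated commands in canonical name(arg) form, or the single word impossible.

initial: [θ0=180°, θ1=0°, e=1]
t=1 rotate(1, -90) ⇒ [θ0=180°, θ1=270°, e=1]
t=2 rotate(1, -90) ⇒ [θ0=180°, θ1=180°, e=1]
t=3 rotate(1, -90) ⇒ [θ0=180°, θ1=90°, e=1]
all 216 alternatives checked — unique.

rotate(1, -90), rotate(1, -90), rotate(1, -90)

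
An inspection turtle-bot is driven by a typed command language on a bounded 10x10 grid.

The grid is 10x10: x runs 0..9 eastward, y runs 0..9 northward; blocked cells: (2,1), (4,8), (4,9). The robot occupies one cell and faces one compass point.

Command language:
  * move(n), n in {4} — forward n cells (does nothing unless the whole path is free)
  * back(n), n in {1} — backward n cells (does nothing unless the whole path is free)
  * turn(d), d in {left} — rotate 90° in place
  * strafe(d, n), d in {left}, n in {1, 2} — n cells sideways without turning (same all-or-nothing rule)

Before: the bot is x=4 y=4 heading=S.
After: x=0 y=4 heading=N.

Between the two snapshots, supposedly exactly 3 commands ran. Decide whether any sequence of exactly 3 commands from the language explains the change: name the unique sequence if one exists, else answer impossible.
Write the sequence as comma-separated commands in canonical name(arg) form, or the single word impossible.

impossible

all 125 sequences checked — none match.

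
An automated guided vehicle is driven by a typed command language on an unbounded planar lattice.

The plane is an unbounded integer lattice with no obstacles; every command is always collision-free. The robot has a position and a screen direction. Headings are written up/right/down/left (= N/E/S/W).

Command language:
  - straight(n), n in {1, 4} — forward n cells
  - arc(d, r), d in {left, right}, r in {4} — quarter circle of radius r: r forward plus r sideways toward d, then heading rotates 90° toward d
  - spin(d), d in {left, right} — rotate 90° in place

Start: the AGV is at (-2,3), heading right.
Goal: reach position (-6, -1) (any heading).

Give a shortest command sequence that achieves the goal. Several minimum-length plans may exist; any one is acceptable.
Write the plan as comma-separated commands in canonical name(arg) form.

initial: at (-2,3), heading right
1. spin(right) → at (-2,3), heading down
2. arc(right, 4) → at (-6,-1), heading left
shorter routes all fall short; 2 is best.

spin(right), arc(right, 4)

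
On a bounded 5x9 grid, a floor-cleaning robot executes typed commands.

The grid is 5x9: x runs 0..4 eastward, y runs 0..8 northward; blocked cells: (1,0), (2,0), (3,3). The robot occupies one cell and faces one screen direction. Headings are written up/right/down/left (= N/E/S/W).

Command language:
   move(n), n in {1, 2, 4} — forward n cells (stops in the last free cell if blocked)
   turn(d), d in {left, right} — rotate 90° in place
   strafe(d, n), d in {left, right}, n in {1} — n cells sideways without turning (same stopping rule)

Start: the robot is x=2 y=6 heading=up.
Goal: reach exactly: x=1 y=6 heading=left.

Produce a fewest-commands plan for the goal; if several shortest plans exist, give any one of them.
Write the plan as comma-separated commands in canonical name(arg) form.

turn(left), move(1)

start: x=2 y=6 heading=up
step 1 (turn(left)): x=2 y=6 heading=left
step 2 (move(1)): x=1 y=6 heading=left
nothing shorter than 2 reaches the goal.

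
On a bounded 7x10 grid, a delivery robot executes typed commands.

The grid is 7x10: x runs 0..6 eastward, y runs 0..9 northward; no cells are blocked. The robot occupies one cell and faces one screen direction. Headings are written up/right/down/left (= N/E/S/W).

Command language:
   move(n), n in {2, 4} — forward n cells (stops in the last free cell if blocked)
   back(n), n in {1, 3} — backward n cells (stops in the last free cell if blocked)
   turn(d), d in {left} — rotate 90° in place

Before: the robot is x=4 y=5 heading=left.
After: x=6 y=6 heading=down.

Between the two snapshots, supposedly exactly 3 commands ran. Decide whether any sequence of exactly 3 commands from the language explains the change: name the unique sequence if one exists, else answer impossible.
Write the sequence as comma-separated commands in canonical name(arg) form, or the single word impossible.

back(3), turn(left), back(1)

key: cell and facing (now S) both changed — the 3 commands mix motion and turning
start: x=4 y=5 heading=left
t=1 back(3) ⇒ x=6 y=5 heading=left
t=2 turn(left) ⇒ x=6 y=5 heading=down
t=3 back(1) ⇒ x=6 y=6 heading=down
no other 3-command option fits: unique.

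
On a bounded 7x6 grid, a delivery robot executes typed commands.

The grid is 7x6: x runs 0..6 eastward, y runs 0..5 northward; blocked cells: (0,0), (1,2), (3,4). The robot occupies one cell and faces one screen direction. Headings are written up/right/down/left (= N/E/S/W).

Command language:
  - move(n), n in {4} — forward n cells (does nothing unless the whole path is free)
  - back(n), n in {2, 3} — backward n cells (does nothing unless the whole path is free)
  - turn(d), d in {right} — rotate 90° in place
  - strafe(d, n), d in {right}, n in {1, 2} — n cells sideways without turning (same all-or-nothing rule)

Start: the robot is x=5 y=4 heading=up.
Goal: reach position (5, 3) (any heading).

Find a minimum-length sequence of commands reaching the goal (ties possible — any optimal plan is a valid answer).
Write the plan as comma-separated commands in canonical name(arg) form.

from: x=5 y=4 heading=up
[1] after turn(right): x=5 y=4 heading=right
[2] after strafe(right, 1): x=5 y=3 heading=right
shorter routes all fall short; 2 is best.

turn(right), strafe(right, 1)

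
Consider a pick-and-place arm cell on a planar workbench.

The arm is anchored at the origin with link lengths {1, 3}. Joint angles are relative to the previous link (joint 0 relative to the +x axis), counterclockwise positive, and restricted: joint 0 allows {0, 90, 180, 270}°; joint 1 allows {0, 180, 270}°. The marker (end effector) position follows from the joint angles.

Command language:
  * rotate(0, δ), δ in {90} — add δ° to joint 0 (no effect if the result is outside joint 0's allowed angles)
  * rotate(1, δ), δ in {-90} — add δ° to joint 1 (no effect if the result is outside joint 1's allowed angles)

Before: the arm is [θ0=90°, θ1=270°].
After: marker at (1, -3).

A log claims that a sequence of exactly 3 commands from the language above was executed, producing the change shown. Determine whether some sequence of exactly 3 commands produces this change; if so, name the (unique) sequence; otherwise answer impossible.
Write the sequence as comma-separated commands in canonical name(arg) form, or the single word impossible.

rotate(0, 90), rotate(0, 90), rotate(0, 90)

from: [θ0=90°, θ1=270°]
step 1 (rotate(0, 90)): [θ0=180°, θ1=270°]
step 2 (rotate(0, 90)): [θ0=270°, θ1=270°]
step 3 (rotate(0, 90)): [θ0=0°, θ1=270°]
all 8 alternatives checked — unique.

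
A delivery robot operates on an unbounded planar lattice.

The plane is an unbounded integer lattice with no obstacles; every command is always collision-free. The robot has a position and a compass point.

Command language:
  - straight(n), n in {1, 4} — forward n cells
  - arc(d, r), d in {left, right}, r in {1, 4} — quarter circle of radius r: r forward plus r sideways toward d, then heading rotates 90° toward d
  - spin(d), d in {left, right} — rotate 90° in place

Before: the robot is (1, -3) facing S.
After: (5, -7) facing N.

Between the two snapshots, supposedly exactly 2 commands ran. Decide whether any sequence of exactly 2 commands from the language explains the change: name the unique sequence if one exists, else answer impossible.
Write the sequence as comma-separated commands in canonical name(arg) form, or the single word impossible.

arc(left, 4), spin(left)

key: running spin(left) before arc(left, 4) would end elsewhere — order is forced
t0: (1, -3) facing S
step 1 (arc(left, 4)): (5, -7) facing E
step 2 (spin(left)): (5, -7) facing N
no other 2-command option fits: unique.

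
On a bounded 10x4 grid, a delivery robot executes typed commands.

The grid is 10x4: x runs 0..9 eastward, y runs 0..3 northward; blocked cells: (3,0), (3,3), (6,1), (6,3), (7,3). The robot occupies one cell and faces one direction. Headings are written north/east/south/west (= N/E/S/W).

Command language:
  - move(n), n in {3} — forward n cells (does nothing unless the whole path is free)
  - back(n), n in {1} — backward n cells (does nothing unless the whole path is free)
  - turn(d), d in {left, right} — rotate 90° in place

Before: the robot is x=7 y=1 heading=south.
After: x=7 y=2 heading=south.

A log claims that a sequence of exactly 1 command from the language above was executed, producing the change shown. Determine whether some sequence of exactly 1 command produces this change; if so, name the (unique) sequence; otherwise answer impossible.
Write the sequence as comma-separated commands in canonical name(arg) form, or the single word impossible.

key: heading stays S — the single command does not turn
start: x=7 y=1 heading=south
step 1 (back(1)): x=7 y=2 heading=south
uniquely the one of 4 1-step routes that fits.

back(1)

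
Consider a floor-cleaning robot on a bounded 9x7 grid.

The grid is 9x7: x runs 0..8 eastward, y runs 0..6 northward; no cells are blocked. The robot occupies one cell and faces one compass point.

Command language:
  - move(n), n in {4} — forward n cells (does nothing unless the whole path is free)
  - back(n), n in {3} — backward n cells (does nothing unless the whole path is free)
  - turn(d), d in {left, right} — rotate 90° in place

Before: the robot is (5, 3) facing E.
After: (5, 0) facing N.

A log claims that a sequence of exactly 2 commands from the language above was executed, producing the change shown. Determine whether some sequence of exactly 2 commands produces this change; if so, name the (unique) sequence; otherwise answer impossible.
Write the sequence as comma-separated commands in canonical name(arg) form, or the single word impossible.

turn(left), back(3)

key: order matters: swapping turn(left) and back(3) lands elsewhere
from: (5, 3) facing E
step 1 (turn(left)): (5, 3) facing N
step 2 (back(3)): (5, 0) facing N
no rival 2-sequence matches.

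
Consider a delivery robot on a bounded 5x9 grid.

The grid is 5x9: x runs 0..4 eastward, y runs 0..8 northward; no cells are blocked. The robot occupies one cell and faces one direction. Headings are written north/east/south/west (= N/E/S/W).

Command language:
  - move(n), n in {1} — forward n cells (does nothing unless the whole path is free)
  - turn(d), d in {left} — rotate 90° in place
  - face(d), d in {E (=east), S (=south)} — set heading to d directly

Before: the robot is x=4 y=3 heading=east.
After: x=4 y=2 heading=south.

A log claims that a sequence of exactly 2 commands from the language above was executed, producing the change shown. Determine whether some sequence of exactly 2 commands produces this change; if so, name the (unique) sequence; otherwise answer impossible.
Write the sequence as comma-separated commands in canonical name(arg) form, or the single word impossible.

key: position moved to (4,2) AND the heading swung to S — translation plus rotation needed
start: x=4 y=3 heading=east
1. face(S) → x=4 y=3 heading=south
2. move(1) → x=4 y=2 heading=south
no rival 2-sequence matches.

face(S), move(1)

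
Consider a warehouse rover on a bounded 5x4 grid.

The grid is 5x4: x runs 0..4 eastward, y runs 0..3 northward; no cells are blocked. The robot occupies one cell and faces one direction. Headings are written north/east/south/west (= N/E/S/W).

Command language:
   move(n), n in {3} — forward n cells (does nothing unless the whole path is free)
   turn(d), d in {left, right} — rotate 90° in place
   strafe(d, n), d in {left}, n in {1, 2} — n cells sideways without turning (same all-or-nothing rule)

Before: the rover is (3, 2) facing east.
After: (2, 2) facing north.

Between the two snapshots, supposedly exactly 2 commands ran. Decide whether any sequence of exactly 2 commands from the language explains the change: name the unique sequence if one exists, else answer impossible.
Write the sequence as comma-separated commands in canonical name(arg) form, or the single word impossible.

turn(left), strafe(left, 1)

key: cell and facing (now N) both changed — the 2 commands mix motion and turning
from: (3, 2) facing east
[1] after turn(left): (3, 2) facing north
[2] after strafe(left, 1): (2, 2) facing north
uniquely the one of 25 2-step routes that fits.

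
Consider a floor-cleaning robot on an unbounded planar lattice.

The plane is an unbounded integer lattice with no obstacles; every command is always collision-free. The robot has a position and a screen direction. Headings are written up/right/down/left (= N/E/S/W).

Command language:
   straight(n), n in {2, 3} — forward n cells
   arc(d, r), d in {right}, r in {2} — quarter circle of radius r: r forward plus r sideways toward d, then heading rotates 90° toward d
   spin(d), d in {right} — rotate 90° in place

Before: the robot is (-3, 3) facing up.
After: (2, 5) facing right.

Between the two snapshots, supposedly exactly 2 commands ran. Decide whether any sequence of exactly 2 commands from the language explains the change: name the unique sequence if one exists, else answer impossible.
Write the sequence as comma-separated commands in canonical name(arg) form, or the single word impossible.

arc(right, 2), straight(3)

key: order matters: swapping arc(right, 2) and straight(3) lands elsewhere
from: (-3, 3) facing up
t=1 arc(right, 2) ⇒ (-1, 5) facing right
t=2 straight(3) ⇒ (2, 5) facing right
no other 2-command option fits: unique.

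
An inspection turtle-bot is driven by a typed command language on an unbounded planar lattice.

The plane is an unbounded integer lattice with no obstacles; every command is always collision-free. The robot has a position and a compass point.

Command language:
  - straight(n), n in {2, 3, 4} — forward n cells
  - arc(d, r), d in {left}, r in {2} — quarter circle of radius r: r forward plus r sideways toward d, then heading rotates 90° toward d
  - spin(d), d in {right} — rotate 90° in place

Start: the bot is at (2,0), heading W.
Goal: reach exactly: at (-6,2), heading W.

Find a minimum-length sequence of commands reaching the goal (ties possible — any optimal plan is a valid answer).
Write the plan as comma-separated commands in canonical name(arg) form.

begin: at (2,0), heading W
t=1 straight(3) ⇒ at (-1,0), heading W
t=2 straight(3) ⇒ at (-4,0), heading W
t=3 spin(right) ⇒ at (-4,0), heading N
t=4 arc(left, 2) ⇒ at (-6,2), heading W
shorter routes all fall short; 4 is best.

straight(3), straight(3), spin(right), arc(left, 2)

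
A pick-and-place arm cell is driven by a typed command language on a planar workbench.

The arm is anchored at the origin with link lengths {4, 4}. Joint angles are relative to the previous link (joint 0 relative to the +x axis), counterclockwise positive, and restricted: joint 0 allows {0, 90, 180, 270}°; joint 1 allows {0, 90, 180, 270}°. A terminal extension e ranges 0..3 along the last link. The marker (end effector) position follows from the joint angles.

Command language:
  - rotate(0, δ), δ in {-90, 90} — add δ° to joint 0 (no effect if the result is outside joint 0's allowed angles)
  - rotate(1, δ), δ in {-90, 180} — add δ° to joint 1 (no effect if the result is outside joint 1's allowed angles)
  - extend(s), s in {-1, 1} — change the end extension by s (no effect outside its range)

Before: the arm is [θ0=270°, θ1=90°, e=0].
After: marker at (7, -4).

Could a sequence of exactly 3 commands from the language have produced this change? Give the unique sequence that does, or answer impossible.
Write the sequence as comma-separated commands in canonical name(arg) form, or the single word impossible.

extend(1), extend(1), extend(1)

start: [θ0=270°, θ1=90°, e=0]
1. extend(1) → [θ0=270°, θ1=90°, e=1]
2. extend(1) → [θ0=270°, θ1=90°, e=2]
3. extend(1) → [θ0=270°, θ1=90°, e=3]
all 216 alternatives checked — unique.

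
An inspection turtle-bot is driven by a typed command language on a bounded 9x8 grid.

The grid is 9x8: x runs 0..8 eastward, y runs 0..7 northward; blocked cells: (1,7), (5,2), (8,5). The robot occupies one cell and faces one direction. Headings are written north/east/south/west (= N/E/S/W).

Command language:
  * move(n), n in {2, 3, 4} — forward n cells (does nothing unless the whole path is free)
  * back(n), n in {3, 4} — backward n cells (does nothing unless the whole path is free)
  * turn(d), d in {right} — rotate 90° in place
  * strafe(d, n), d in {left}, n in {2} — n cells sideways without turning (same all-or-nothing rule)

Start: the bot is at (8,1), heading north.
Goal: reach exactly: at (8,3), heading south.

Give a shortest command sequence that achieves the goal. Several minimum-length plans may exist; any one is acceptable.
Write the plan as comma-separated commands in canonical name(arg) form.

turn(right), strafe(left, 2), turn(right)

from: at (8,1), heading north
1. turn(right) → at (8,1), heading east
2. strafe(left, 2) → at (8,3), heading east
3. turn(right) → at (8,3), heading south
no 2-step plan works, so 3 is optimal.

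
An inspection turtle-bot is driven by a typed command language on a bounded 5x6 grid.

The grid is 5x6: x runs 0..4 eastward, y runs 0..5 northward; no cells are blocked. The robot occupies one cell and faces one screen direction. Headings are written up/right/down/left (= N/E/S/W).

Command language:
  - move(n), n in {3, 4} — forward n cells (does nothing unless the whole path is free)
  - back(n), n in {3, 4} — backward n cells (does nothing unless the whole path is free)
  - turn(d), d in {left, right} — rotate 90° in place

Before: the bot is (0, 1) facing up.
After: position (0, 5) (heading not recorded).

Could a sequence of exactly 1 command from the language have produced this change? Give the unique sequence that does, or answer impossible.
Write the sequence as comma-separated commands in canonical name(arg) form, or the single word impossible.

start: (0, 1) facing up
step 1 (move(4)): (0, 5) facing up
no rival 1-sequence matches.

move(4)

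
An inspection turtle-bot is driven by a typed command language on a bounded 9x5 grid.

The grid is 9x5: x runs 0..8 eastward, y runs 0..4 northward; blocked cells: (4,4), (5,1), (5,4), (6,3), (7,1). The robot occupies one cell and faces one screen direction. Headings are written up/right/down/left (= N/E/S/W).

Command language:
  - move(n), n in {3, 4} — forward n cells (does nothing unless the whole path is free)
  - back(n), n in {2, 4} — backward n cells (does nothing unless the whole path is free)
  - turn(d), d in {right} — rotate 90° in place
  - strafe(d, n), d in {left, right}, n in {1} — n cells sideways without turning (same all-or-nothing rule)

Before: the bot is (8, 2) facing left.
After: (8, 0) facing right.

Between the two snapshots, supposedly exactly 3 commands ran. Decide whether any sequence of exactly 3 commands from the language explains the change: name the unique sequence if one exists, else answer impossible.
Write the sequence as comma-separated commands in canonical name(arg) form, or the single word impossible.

turn(right), back(2), turn(right)

key: cell and facing (now E) both changed — the 3 commands mix motion and turning
from: (8, 2) facing left
1. turn(right) → (8, 2) facing up
2. back(2) → (8, 0) facing up
3. turn(right) → (8, 0) facing right
all 343 alternatives checked — unique.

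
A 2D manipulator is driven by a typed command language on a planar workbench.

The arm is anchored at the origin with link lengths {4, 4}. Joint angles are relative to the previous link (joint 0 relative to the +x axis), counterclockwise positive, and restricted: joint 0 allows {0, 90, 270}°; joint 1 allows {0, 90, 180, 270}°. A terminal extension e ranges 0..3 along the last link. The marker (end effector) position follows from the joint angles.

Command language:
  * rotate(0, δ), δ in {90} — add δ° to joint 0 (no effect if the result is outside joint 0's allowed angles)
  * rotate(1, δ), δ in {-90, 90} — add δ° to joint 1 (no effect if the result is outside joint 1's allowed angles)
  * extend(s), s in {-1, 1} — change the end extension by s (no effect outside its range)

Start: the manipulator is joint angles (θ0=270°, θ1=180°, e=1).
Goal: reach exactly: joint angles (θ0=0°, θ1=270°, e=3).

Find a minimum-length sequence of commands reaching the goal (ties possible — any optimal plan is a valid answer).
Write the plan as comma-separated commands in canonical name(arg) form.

start: joint angles (θ0=270°, θ1=180°, e=1)
1. extend(1) → joint angles (θ0=270°, θ1=180°, e=2)
2. extend(1) → joint angles (θ0=270°, θ1=180°, e=3)
3. rotate(0, 90) → joint angles (θ0=0°, θ1=180°, e=3)
4. rotate(1, 90) → joint angles (θ0=0°, θ1=270°, e=3)
minimal: 4 command(s), checked below 4.

extend(1), extend(1), rotate(0, 90), rotate(1, 90)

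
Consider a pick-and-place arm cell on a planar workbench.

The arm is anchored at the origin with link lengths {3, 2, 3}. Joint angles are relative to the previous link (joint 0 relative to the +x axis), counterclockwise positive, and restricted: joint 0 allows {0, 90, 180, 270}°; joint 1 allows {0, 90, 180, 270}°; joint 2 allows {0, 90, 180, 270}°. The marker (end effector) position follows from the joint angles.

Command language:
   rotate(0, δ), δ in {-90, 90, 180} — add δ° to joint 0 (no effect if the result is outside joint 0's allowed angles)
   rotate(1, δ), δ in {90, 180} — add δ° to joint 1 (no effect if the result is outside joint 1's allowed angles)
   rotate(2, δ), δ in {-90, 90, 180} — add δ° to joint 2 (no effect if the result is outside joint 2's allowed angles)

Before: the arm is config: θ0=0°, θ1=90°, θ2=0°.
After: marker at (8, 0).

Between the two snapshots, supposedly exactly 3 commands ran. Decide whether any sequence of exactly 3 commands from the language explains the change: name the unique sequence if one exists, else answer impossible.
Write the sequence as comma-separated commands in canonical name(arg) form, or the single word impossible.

rotate(1, 90), rotate(1, 90), rotate(1, 90)

from: config: θ0=0°, θ1=90°, θ2=0°
1. rotate(1, 90) → config: θ0=0°, θ1=180°, θ2=0°
2. rotate(1, 90) → config: θ0=0°, θ1=270°, θ2=0°
3. rotate(1, 90) → config: θ0=0°, θ1=0°, θ2=0°
no rival 3-sequence matches.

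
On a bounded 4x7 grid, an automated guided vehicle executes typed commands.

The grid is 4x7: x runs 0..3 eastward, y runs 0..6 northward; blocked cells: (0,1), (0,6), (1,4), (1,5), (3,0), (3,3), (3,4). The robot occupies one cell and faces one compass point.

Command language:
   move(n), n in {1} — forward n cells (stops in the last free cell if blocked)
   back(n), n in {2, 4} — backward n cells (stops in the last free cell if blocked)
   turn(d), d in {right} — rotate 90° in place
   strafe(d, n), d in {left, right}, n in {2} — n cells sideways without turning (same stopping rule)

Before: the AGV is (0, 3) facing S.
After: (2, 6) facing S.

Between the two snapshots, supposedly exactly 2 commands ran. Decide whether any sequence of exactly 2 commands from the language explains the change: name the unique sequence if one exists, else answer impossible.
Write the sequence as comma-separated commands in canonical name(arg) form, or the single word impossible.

strafe(left, 2), back(4)

key: back(4) runs into the grid edge before its full distance
begin: (0, 3) facing S
[1] after strafe(left, 2): (2, 3) facing S
[2] after back(4): (2, 6) facing S
no rival 2-sequence matches.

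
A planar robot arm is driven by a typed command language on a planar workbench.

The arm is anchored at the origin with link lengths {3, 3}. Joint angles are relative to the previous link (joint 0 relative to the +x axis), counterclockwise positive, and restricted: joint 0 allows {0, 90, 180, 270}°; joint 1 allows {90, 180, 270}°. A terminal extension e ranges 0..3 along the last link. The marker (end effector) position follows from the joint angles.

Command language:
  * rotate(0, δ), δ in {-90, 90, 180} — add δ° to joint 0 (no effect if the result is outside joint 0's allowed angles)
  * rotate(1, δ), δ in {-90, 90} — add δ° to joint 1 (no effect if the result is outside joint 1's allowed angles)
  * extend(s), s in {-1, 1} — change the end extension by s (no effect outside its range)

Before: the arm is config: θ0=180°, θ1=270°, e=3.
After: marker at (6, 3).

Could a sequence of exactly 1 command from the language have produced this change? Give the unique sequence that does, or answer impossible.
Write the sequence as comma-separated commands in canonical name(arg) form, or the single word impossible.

initial: config: θ0=180°, θ1=270°, e=3
step 1 (rotate(0, -90)): config: θ0=90°, θ1=270°, e=3
no rival 1-sequence matches.

rotate(0, -90)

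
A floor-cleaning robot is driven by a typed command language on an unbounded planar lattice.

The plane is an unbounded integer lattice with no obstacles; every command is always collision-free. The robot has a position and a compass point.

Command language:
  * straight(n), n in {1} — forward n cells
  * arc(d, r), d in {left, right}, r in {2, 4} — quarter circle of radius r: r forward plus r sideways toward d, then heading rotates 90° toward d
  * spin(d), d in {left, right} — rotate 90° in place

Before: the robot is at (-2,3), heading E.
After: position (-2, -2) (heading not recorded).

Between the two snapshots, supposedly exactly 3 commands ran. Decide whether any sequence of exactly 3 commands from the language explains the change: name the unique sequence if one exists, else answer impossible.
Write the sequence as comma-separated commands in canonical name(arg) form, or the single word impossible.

arc(right, 2), straight(1), arc(right, 2)

start: at (-2,3), heading E
[1] after arc(right, 2): at (0,1), heading S
[2] after straight(1): at (0,0), heading S
[3] after arc(right, 2): at (-2,-2), heading W
all 343 alternatives checked — unique.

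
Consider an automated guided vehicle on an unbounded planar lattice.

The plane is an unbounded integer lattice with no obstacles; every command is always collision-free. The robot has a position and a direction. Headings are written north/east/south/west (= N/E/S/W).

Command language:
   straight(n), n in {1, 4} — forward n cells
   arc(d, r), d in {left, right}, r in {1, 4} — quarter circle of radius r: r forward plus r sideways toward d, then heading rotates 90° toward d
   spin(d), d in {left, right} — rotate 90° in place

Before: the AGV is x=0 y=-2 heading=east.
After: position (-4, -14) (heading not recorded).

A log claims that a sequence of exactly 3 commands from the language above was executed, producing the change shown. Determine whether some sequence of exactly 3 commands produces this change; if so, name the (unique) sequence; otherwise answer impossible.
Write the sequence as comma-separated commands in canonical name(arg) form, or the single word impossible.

key: order matters: swapping arc(right, 4) and arc(left, 4) lands elsewhere
start: x=0 y=-2 heading=east
step 1 (arc(right, 4)): x=4 y=-6 heading=south
step 2 (arc(right, 4)): x=0 y=-10 heading=west
step 3 (arc(left, 4)): x=-4 y=-14 heading=south
no other 3-command option fits: unique.

arc(right, 4), arc(right, 4), arc(left, 4)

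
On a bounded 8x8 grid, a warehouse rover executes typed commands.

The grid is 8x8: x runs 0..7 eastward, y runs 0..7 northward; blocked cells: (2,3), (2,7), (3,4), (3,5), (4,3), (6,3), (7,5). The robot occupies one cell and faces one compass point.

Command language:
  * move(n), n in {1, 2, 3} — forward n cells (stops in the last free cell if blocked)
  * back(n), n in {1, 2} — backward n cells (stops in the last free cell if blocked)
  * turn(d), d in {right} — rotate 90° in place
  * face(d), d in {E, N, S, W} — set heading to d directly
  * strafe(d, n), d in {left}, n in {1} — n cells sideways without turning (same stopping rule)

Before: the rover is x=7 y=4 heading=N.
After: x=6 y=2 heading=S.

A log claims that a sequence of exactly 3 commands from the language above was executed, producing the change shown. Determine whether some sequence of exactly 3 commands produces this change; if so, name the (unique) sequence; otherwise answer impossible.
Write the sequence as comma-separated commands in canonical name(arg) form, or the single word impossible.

back(2), strafe(left, 1), face(S)

key: position moved to (6,2) AND the heading swung to S — translation plus rotation needed
begin: x=7 y=4 heading=N
[1] after back(2): x=7 y=2 heading=N
[2] after strafe(left, 1): x=6 y=2 heading=N
[3] after face(S): x=6 y=2 heading=S
no rival 3-sequence matches.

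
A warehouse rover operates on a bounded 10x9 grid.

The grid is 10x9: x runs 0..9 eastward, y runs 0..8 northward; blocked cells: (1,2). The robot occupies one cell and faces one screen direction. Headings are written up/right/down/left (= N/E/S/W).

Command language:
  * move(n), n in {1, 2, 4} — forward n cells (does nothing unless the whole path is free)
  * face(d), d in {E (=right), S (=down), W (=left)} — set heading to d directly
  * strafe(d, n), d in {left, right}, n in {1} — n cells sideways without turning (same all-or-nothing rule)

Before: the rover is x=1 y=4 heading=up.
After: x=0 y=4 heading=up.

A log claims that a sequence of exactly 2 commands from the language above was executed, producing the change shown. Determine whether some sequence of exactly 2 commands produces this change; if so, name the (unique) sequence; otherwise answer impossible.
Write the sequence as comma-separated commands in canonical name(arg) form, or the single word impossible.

strafe(left, 1), strafe(left, 1)

key: the second strafe(left, 1) would leave the grid, so it does nothing
begin: x=1 y=4 heading=up
[1] after strafe(left, 1): x=0 y=4 heading=up
[2] after strafe(left, 1): x=0 y=4 heading=up
no other 2-command option fits: unique.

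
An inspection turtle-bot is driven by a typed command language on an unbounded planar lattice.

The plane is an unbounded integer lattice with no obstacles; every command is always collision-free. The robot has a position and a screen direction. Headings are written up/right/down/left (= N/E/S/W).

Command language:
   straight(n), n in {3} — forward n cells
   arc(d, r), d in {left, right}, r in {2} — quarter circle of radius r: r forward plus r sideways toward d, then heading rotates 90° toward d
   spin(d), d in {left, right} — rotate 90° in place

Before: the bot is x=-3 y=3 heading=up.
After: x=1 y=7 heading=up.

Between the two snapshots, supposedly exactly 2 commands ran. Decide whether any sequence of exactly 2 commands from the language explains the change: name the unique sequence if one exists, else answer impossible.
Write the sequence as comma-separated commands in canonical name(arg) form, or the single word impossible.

key: running arc(left, 2) before arc(right, 2) would end elsewhere — order is forced
from: x=-3 y=3 heading=up
[1] after arc(right, 2): x=-1 y=5 heading=right
[2] after arc(left, 2): x=1 y=7 heading=up
uniquely the one of 25 2-step routes that fits.

arc(right, 2), arc(left, 2)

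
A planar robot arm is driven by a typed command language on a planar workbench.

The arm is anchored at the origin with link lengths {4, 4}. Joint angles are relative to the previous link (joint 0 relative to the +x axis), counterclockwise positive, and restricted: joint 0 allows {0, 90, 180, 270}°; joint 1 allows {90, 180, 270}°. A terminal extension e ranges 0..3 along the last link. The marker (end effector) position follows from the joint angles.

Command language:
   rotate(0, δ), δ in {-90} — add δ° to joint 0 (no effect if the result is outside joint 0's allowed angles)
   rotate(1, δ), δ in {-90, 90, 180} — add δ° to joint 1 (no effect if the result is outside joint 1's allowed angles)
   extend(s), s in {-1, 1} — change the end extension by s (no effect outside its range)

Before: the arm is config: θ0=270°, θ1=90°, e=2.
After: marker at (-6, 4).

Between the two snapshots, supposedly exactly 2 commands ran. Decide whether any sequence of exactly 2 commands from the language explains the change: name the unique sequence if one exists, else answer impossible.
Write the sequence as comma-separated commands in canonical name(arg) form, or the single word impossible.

t0: config: θ0=270°, θ1=90°, e=2
t=1 rotate(0, -90) ⇒ config: θ0=180°, θ1=90°, e=2
t=2 rotate(0, -90) ⇒ config: θ0=90°, θ1=90°, e=2
uniquely the one of 36 2-step routes that fits.

rotate(0, -90), rotate(0, -90)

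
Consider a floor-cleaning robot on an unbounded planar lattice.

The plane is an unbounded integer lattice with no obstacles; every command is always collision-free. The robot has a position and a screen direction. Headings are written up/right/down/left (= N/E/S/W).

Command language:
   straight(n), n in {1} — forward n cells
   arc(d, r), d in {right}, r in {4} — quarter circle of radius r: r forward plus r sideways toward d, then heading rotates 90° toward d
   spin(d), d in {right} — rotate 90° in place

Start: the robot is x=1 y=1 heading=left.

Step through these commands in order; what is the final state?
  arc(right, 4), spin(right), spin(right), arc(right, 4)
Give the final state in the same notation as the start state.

x=-7 y=1 heading=left

from: x=1 y=1 heading=left
[1] after arc(right, 4): x=-3 y=5 heading=up
[2] after spin(right): x=-3 y=5 heading=right
[3] after spin(right): x=-3 y=5 heading=down
[4] after arc(right, 4): x=-7 y=1 heading=left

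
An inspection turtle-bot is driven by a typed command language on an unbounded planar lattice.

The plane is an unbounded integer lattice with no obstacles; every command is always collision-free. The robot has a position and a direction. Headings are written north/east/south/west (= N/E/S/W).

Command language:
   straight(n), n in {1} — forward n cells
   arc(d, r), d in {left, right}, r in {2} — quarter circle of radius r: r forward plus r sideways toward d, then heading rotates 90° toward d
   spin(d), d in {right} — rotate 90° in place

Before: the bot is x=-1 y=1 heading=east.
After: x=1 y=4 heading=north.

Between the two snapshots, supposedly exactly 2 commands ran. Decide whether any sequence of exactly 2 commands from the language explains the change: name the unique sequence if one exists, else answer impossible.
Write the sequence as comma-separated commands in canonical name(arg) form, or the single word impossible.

key: cell and facing (now N) both changed — the 2 commands mix motion and turning
begin: x=-1 y=1 heading=east
step 1 (arc(left, 2)): x=1 y=3 heading=north
step 2 (straight(1)): x=1 y=4 heading=north
all 16 alternatives checked — unique.

arc(left, 2), straight(1)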